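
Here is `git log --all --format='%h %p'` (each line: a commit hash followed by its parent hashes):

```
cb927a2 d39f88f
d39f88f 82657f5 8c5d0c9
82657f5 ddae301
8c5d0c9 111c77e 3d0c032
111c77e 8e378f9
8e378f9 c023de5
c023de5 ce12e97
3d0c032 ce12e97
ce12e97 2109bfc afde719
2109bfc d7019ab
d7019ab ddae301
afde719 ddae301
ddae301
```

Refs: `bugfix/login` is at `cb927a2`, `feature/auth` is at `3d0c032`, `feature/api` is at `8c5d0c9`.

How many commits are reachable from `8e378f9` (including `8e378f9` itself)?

7

Walking parent pointers from 8e378f9: reachable set = {2109bfc, 8e378f9, afde719, c023de5, ce12e97, d7019ab, ddae301}.
That is 7 commits.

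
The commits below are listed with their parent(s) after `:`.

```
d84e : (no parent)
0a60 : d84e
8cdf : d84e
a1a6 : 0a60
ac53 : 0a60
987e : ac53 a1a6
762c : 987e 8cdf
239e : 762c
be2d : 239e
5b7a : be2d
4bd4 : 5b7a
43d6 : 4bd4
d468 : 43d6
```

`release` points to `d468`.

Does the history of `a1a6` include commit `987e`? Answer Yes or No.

Ancestors of a1a6: {0a60, a1a6, d84e}.
987e is not in that set, so it is not an ancestor of a1a6.

No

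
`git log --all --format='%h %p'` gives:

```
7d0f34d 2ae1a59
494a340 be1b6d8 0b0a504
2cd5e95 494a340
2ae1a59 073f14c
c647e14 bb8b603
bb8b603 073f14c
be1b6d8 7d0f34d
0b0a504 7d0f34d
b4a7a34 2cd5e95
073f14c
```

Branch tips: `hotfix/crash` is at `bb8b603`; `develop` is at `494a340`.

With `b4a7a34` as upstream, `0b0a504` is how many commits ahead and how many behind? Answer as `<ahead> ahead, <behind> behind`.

Reachable from 0b0a504: {073f14c, 0b0a504, 2ae1a59, 7d0f34d}.
Reachable from b4a7a34: {073f14c, 0b0a504, 2ae1a59, 2cd5e95, 494a340, 7d0f34d, b4a7a34, be1b6d8}.
Only in 0b0a504's history (ahead): {} — 0.
Only in b4a7a34's history (behind): {2cd5e95, 494a340, b4a7a34, be1b6d8} — 4.

0 ahead, 4 behind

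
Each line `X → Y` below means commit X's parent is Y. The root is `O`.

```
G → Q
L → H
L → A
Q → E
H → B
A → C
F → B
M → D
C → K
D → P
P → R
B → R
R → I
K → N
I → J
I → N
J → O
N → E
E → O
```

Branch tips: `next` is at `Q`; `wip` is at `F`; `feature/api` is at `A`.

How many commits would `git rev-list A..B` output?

Reachable from B: {B, E, I, J, N, O, R}.
Reachable from A: {A, C, E, K, N, O}.
In B's history but not A's: {B, I, J, R} — 4 commits.

4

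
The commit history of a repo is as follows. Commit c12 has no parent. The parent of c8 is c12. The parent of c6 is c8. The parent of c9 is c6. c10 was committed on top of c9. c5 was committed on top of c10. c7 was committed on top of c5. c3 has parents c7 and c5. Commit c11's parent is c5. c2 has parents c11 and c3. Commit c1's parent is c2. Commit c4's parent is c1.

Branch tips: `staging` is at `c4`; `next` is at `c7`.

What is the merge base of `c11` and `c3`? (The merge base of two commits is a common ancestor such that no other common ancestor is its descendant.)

Ancestors of c11: {c10, c11, c12, c5, c6, c8, c9}.
Ancestors of c3: {c10, c12, c3, c5, c6, c7, c8, c9}.
Common ancestors: {c10, c12, c5, c6, c8, c9}.
Among these, c5 is not an ancestor of any other common ancestor — it is the merge base.

c5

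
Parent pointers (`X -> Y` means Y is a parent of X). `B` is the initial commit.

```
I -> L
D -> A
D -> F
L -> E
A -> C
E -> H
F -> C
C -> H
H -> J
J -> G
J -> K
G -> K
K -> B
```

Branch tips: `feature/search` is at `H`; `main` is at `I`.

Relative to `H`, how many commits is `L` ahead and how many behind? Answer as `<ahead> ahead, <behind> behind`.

Reachable from L: {B, E, G, H, J, K, L}.
Reachable from H: {B, G, H, J, K}.
Only in L's history (ahead): {E, L} — 2.
Only in H's history (behind): {} — 0.

2 ahead, 0 behind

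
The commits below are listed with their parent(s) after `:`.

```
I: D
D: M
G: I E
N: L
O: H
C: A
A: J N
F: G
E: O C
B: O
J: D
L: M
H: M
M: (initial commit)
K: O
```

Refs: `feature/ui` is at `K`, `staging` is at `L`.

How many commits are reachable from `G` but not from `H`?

10

Reachable from G: {A, C, D, E, G, H, I, J, L, M, N, O}.
Reachable from H: {H, M}.
In G's history but not H's: {A, C, D, E, G, I, J, L, N, O} — 10 commits.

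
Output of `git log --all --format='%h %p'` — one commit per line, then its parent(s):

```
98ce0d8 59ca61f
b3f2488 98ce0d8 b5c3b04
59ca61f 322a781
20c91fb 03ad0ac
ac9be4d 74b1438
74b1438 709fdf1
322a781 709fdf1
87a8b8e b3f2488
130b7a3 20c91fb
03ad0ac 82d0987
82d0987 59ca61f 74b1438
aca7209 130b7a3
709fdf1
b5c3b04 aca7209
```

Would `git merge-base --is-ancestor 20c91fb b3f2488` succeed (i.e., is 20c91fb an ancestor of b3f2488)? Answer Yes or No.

Yes

Ancestors of b3f2488 (commits reachable by following parents): {03ad0ac, 130b7a3, 20c91fb, 322a781, 59ca61f, 709fdf1, 74b1438, 82d0987, 98ce0d8, aca7209, b3f2488, b5c3b04}.
20c91fb is in that set, so it is an ancestor of b3f2488.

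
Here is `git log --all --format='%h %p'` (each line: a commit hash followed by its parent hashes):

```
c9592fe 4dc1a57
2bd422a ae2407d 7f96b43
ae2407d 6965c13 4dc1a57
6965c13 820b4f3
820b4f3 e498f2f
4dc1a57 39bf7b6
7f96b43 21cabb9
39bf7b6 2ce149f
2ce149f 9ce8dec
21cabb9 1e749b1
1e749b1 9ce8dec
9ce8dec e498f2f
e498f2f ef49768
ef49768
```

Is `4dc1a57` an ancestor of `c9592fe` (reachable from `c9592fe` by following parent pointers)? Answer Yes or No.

Yes

Ancestors of c9592fe (commits reachable by following parents): {2ce149f, 39bf7b6, 4dc1a57, 9ce8dec, c9592fe, e498f2f, ef49768}.
4dc1a57 is in that set, so it is an ancestor of c9592fe.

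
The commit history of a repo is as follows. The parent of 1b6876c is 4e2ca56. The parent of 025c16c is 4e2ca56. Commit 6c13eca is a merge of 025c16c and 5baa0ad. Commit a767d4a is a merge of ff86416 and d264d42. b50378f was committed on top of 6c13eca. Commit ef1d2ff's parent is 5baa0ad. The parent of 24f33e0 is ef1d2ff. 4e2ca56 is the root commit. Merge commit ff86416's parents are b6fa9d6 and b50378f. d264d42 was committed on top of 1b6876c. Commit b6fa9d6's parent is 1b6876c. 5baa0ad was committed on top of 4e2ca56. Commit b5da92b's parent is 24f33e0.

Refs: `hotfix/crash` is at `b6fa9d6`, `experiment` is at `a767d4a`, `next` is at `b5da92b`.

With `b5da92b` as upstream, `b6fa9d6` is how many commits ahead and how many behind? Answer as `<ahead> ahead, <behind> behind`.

2 ahead, 4 behind

Reachable from b6fa9d6: {1b6876c, 4e2ca56, b6fa9d6}.
Reachable from b5da92b: {24f33e0, 4e2ca56, 5baa0ad, b5da92b, ef1d2ff}.
Only in b6fa9d6's history (ahead): {1b6876c, b6fa9d6} — 2.
Only in b5da92b's history (behind): {24f33e0, 5baa0ad, b5da92b, ef1d2ff} — 4.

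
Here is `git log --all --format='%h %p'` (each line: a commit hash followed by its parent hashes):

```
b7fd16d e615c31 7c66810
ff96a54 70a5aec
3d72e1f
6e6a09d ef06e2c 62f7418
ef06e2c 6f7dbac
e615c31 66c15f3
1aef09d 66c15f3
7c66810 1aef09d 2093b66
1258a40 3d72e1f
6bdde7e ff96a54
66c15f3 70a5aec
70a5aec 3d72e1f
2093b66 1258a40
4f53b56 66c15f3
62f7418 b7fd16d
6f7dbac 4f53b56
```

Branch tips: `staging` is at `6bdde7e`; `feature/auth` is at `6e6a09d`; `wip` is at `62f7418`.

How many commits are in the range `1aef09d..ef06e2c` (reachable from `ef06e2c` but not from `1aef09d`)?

Reachable from ef06e2c: {3d72e1f, 4f53b56, 66c15f3, 6f7dbac, 70a5aec, ef06e2c}.
Reachable from 1aef09d: {1aef09d, 3d72e1f, 66c15f3, 70a5aec}.
In ef06e2c's history but not 1aef09d's: {4f53b56, 6f7dbac, ef06e2c} — 3 commits.

3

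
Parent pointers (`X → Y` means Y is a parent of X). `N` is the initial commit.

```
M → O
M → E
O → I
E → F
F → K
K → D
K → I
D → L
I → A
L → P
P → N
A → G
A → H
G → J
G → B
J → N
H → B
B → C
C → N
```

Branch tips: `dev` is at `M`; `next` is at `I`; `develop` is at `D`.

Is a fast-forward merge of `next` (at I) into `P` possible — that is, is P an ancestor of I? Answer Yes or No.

A fast-forward from P to I is possible iff P is an ancestor of I.
Ancestors of I: {A, B, C, G, H, I, J, N}.
P is not among them, so fast-forward is not possible.

No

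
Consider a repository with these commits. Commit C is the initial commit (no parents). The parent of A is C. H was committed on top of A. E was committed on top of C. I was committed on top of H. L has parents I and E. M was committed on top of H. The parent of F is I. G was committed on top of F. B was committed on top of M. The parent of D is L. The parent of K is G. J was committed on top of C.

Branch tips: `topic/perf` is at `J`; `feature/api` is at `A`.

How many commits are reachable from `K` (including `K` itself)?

7

Walking parent pointers from K: reachable set = {A, C, F, G, H, I, K}.
That is 7 commits.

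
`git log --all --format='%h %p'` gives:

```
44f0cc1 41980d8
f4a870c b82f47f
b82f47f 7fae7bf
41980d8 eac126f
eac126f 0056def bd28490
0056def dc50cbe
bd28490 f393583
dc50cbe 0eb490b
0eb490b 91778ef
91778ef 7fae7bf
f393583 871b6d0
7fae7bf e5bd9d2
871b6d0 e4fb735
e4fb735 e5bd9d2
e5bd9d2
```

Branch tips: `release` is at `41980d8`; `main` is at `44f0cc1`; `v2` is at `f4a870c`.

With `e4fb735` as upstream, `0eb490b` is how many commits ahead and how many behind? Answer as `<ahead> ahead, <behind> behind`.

3 ahead, 1 behind

Reachable from 0eb490b: {0eb490b, 7fae7bf, 91778ef, e5bd9d2}.
Reachable from e4fb735: {e4fb735, e5bd9d2}.
Only in 0eb490b's history (ahead): {0eb490b, 7fae7bf, 91778ef} — 3.
Only in e4fb735's history (behind): {e4fb735} — 1.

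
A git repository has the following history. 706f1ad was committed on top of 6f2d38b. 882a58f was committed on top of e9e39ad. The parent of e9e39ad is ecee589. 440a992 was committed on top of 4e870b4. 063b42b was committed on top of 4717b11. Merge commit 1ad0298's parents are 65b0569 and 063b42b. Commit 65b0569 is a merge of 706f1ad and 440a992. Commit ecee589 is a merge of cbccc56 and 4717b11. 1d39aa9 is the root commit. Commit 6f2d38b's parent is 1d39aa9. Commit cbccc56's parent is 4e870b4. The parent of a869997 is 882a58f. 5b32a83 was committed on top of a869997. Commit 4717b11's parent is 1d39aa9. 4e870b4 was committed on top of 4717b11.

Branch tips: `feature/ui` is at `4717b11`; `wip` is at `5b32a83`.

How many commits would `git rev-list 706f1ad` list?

Walking parent pointers from 706f1ad: reachable set = {1d39aa9, 6f2d38b, 706f1ad}.
That is 3 commits.

3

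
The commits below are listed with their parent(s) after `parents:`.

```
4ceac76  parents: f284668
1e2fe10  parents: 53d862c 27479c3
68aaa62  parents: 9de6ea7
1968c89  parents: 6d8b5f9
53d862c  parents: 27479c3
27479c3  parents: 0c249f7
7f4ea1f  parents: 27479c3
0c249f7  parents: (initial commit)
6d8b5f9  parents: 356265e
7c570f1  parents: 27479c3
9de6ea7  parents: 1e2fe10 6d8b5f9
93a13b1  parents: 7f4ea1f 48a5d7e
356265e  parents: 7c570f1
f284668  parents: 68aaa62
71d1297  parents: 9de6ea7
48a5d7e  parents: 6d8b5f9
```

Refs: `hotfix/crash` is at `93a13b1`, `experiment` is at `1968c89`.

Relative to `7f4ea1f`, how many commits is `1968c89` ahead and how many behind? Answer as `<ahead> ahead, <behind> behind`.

Reachable from 1968c89: {0c249f7, 1968c89, 27479c3, 356265e, 6d8b5f9, 7c570f1}.
Reachable from 7f4ea1f: {0c249f7, 27479c3, 7f4ea1f}.
Only in 1968c89's history (ahead): {1968c89, 356265e, 6d8b5f9, 7c570f1} — 4.
Only in 7f4ea1f's history (behind): {7f4ea1f} — 1.

4 ahead, 1 behind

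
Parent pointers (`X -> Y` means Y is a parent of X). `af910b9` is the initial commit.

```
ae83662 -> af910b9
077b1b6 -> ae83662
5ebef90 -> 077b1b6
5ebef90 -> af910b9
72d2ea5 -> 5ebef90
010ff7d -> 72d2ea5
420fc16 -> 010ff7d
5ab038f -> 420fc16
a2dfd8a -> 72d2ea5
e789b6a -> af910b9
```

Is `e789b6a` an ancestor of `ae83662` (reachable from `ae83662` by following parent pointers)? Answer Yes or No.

Ancestors of ae83662: {ae83662, af910b9}.
e789b6a is not in that set, so it is not an ancestor of ae83662.

No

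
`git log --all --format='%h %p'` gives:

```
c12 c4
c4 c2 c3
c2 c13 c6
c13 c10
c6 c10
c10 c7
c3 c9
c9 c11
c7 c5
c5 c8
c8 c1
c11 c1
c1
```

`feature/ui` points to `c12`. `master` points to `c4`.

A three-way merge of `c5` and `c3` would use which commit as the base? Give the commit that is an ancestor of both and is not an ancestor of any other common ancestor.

Ancestors of c5: {c1, c5, c8}.
Ancestors of c3: {c1, c11, c3, c9}.
Common ancestors: {c1}.
The only common ancestor is c1, so it is the merge base.

c1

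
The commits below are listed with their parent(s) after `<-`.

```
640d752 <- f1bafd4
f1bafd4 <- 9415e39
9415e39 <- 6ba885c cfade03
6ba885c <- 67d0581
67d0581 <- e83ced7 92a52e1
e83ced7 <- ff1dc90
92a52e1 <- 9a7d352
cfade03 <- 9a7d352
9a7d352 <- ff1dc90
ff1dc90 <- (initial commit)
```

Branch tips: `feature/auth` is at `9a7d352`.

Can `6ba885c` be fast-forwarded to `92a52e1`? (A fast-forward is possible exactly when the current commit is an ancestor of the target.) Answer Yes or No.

A fast-forward from 6ba885c to 92a52e1 is possible iff 6ba885c is an ancestor of 92a52e1.
Ancestors of 92a52e1: {92a52e1, 9a7d352, ff1dc90}.
6ba885c is not among them, so fast-forward is not possible.

No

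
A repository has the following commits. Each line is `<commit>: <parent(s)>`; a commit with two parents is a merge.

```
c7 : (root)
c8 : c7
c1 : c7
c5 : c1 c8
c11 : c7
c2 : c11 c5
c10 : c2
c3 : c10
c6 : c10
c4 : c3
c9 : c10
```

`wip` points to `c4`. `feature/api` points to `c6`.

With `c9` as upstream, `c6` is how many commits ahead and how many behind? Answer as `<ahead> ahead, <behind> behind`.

1 ahead, 1 behind

Reachable from c6: {c1, c10, c11, c2, c5, c6, c7, c8}.
Reachable from c9: {c1, c10, c11, c2, c5, c7, c8, c9}.
Only in c6's history (ahead): {c6} — 1.
Only in c9's history (behind): {c9} — 1.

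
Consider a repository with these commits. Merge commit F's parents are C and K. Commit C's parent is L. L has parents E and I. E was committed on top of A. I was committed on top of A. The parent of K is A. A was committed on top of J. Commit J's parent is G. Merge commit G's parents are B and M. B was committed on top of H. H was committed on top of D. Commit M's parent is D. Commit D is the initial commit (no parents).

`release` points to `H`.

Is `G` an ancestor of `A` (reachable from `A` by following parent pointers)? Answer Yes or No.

Yes

Ancestors of A (commits reachable by following parents): {A, B, D, G, H, J, M}.
G is in that set, so it is an ancestor of A.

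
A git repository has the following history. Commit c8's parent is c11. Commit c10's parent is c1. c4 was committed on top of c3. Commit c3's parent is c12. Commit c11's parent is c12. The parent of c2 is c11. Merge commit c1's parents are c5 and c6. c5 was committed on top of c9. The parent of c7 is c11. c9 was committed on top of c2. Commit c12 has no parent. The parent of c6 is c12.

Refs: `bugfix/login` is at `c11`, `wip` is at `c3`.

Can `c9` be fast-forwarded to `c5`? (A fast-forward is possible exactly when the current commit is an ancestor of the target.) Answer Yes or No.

A fast-forward from c9 to c5 is possible iff c9 is an ancestor of c5.
Ancestors of c5: {c11, c12, c2, c5, c9}.
c9 is among them, so fast-forward is possible.

Yes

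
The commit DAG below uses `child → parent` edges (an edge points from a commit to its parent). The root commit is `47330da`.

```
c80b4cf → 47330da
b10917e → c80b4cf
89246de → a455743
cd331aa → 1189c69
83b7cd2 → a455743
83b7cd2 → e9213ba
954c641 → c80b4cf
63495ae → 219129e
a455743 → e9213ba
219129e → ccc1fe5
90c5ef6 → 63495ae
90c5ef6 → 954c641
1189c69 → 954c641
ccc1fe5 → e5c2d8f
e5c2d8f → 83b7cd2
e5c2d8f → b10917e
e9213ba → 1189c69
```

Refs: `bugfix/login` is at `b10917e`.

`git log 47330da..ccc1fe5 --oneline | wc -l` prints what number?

9

Reachable from ccc1fe5: {1189c69, 47330da, 83b7cd2, 954c641, a455743, b10917e, c80b4cf, ccc1fe5, e5c2d8f, e9213ba}.
Reachable from 47330da: {47330da}.
In ccc1fe5's history but not 47330da's: {1189c69, 83b7cd2, 954c641, a455743, b10917e, c80b4cf, ccc1fe5, e5c2d8f, e9213ba} — 9 commits.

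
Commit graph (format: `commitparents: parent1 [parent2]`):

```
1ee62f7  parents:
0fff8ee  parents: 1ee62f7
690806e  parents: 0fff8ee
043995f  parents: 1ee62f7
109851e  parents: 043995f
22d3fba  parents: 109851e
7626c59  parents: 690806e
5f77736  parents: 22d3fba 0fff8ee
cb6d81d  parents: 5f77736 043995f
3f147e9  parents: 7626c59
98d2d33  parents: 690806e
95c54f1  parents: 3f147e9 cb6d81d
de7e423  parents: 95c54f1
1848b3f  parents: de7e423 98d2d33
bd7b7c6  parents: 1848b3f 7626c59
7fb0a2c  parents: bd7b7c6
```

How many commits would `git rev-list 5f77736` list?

6

Walking parent pointers from 5f77736: reachable set = {043995f, 0fff8ee, 109851e, 1ee62f7, 22d3fba, 5f77736}.
That is 6 commits.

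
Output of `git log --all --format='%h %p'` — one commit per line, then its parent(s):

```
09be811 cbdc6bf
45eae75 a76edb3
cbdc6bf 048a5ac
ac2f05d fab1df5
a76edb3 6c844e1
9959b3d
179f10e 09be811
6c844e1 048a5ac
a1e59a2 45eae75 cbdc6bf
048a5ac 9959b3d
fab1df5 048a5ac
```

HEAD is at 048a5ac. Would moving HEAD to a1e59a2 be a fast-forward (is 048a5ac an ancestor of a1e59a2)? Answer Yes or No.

A fast-forward from 048a5ac to a1e59a2 is possible iff 048a5ac is an ancestor of a1e59a2.
Ancestors of a1e59a2: {048a5ac, 45eae75, 6c844e1, 9959b3d, a1e59a2, a76edb3, cbdc6bf}.
048a5ac is among them, so fast-forward is possible.

Yes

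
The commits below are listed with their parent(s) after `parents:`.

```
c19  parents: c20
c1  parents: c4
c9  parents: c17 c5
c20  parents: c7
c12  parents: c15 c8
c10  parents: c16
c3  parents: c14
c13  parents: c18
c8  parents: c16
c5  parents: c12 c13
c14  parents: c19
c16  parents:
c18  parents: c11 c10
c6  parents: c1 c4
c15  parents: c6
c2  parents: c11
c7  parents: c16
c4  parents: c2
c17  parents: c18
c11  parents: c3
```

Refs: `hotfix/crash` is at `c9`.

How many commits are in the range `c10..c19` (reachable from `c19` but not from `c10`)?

Reachable from c19: {c16, c19, c20, c7}.
Reachable from c10: {c10, c16}.
In c19's history but not c10's: {c19, c20, c7} — 3 commits.

3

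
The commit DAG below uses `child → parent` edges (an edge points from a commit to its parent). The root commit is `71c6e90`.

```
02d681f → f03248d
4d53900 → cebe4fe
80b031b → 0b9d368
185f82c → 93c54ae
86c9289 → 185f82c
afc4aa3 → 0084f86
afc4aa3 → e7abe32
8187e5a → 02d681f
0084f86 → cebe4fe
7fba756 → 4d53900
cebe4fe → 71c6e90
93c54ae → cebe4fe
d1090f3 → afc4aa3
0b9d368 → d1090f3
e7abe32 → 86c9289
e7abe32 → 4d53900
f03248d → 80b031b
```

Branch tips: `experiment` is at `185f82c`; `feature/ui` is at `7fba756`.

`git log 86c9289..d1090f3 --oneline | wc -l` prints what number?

Reachable from d1090f3: {0084f86, 185f82c, 4d53900, 71c6e90, 86c9289, 93c54ae, afc4aa3, cebe4fe, d1090f3, e7abe32}.
Reachable from 86c9289: {185f82c, 71c6e90, 86c9289, 93c54ae, cebe4fe}.
In d1090f3's history but not 86c9289's: {0084f86, 4d53900, afc4aa3, d1090f3, e7abe32} — 5 commits.

5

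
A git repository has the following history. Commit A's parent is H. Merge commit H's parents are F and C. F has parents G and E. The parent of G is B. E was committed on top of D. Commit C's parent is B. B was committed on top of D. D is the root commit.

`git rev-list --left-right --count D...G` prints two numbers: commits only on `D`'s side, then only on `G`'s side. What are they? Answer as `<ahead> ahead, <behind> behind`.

0 ahead, 2 behind

Reachable from D: {D}.
Reachable from G: {B, D, G}.
Only in D's history (ahead): {} — 0.
Only in G's history (behind): {B, G} — 2.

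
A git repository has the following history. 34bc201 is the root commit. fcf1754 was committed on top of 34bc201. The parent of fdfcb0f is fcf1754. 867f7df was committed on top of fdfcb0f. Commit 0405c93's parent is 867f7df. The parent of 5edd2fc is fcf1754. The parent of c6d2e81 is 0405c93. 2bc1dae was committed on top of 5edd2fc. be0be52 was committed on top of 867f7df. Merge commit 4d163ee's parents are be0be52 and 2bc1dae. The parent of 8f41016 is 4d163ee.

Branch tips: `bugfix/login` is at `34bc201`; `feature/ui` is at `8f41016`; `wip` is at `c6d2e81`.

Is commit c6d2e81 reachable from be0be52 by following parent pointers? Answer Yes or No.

No

Ancestors of be0be52: {34bc201, 867f7df, be0be52, fcf1754, fdfcb0f}.
c6d2e81 is not in that set, so it is not an ancestor of be0be52.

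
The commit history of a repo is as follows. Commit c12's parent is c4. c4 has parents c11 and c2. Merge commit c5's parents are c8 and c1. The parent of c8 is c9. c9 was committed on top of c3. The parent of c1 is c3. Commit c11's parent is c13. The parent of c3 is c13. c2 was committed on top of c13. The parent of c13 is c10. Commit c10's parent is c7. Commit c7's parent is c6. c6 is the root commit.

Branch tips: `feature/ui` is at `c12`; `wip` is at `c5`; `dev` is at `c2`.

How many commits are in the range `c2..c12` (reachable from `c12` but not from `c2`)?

3

Reachable from c12: {c10, c11, c12, c13, c2, c4, c6, c7}.
Reachable from c2: {c10, c13, c2, c6, c7}.
In c12's history but not c2's: {c11, c12, c4} — 3 commits.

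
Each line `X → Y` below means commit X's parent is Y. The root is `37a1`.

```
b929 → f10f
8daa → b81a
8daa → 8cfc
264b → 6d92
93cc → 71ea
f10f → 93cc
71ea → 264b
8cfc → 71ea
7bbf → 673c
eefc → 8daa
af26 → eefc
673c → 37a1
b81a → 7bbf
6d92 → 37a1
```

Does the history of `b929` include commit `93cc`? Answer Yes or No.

Yes

Ancestors of b929 (commits reachable by following parents): {264b, 37a1, 6d92, 71ea, 93cc, b929, f10f}.
93cc is in that set, so it is an ancestor of b929.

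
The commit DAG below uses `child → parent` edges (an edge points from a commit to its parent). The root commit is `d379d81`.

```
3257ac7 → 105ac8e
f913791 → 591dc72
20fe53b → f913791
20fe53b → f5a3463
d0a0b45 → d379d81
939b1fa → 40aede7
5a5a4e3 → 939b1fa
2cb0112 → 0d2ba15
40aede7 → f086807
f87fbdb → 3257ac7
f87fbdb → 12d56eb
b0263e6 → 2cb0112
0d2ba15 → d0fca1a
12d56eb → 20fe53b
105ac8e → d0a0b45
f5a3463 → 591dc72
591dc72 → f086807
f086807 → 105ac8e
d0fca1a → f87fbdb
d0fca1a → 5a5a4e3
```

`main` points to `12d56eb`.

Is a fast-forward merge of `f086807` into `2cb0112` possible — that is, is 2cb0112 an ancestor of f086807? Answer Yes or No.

A fast-forward from 2cb0112 to f086807 is possible iff 2cb0112 is an ancestor of f086807.
Ancestors of f086807: {105ac8e, d0a0b45, d379d81, f086807}.
2cb0112 is not among them, so fast-forward is not possible.

No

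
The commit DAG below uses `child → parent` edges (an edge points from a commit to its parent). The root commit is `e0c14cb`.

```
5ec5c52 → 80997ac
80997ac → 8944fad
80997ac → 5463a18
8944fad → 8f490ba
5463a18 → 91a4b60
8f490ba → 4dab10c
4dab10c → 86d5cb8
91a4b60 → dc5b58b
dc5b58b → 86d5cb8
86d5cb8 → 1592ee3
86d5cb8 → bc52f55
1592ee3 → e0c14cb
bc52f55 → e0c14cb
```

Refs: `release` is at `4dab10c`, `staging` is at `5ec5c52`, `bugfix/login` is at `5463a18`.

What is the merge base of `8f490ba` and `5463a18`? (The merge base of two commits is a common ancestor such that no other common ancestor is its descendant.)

86d5cb8

Ancestors of 8f490ba: {1592ee3, 4dab10c, 86d5cb8, 8f490ba, bc52f55, e0c14cb}.
Ancestors of 5463a18: {1592ee3, 5463a18, 86d5cb8, 91a4b60, bc52f55, dc5b58b, e0c14cb}.
Common ancestors: {1592ee3, 86d5cb8, bc52f55, e0c14cb}.
Among these, 86d5cb8 is not an ancestor of any other common ancestor — it is the merge base.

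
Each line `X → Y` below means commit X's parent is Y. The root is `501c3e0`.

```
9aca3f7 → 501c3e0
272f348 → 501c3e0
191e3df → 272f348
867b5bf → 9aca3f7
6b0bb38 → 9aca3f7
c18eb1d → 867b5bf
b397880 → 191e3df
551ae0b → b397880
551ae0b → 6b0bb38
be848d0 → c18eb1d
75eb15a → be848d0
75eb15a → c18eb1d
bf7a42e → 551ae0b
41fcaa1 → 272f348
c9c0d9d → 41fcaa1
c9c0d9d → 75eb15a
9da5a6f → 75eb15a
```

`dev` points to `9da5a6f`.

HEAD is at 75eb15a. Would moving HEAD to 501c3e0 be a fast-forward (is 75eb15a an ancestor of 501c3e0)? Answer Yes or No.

No

A fast-forward from 75eb15a to 501c3e0 is possible iff 75eb15a is an ancestor of 501c3e0.
Ancestors of 501c3e0: {501c3e0}.
75eb15a is not among them, so fast-forward is not possible.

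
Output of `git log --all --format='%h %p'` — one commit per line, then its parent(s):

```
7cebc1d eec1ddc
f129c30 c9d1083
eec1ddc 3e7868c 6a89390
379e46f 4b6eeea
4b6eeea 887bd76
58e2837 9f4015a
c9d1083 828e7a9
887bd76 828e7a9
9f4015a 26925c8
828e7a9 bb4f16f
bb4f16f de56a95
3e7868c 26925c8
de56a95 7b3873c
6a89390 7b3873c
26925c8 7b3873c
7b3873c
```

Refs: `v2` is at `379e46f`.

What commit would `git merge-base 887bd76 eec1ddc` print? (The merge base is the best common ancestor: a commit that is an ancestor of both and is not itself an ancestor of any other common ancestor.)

Ancestors of 887bd76: {7b3873c, 828e7a9, 887bd76, bb4f16f, de56a95}.
Ancestors of eec1ddc: {26925c8, 3e7868c, 6a89390, 7b3873c, eec1ddc}.
Common ancestors: {7b3873c}.
The only common ancestor is 7b3873c, so it is the merge base.

7b3873c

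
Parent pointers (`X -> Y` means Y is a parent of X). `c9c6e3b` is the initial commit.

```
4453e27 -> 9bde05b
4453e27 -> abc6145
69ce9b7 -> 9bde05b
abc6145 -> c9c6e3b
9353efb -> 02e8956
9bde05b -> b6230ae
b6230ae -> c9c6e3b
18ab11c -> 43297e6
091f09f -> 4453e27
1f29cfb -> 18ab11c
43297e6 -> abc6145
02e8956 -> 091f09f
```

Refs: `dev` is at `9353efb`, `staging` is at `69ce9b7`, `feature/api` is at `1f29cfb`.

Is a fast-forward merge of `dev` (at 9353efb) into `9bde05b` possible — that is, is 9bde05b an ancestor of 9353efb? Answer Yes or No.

A fast-forward from 9bde05b to 9353efb is possible iff 9bde05b is an ancestor of 9353efb.
Ancestors of 9353efb: {02e8956, 091f09f, 4453e27, 9353efb, 9bde05b, abc6145, b6230ae, c9c6e3b}.
9bde05b is among them, so fast-forward is possible.

Yes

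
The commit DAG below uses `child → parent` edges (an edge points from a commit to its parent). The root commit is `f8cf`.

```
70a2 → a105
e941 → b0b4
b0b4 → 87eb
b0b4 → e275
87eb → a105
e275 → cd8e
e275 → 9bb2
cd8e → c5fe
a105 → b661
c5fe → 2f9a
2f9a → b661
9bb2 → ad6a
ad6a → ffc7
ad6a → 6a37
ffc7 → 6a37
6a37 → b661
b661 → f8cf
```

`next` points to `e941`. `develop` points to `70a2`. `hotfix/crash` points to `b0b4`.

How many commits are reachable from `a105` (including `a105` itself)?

3

Walking parent pointers from a105: reachable set = {a105, b661, f8cf}.
That is 3 commits.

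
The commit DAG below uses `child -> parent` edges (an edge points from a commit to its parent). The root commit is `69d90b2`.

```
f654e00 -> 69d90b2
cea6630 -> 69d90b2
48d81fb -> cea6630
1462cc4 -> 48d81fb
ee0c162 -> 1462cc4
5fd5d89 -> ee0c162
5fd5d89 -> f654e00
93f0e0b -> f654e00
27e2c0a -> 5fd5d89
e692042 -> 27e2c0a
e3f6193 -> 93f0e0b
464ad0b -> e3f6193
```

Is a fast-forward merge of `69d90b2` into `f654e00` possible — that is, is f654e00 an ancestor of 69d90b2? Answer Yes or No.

A fast-forward from f654e00 to 69d90b2 is possible iff f654e00 is an ancestor of 69d90b2.
Ancestors of 69d90b2: {69d90b2}.
f654e00 is not among them, so fast-forward is not possible.

No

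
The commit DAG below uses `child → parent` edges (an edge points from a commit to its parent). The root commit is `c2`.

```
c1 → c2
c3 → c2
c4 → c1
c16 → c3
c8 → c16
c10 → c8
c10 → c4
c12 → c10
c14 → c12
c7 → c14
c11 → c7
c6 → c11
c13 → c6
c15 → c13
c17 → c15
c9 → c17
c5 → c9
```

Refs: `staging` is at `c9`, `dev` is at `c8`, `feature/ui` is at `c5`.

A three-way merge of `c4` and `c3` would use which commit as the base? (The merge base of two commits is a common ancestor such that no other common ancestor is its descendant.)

Ancestors of c4: {c1, c2, c4}.
Ancestors of c3: {c2, c3}.
Common ancestors: {c2}.
The only common ancestor is c2, so it is the merge base.

c2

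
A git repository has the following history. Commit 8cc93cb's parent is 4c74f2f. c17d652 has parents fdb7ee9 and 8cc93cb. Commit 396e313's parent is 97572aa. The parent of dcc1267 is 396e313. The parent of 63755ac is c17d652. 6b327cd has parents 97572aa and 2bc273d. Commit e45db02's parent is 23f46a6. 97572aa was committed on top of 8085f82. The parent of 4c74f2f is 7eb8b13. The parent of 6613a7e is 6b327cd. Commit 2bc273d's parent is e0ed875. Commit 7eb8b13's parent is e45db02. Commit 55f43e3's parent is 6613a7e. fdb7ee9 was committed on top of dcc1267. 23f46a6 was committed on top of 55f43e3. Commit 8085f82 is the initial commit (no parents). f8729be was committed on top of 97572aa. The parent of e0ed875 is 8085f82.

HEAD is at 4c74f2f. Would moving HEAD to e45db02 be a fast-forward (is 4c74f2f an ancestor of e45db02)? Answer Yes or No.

No

A fast-forward from 4c74f2f to e45db02 is possible iff 4c74f2f is an ancestor of e45db02.
Ancestors of e45db02: {23f46a6, 2bc273d, 55f43e3, 6613a7e, 6b327cd, 8085f82, 97572aa, e0ed875, e45db02}.
4c74f2f is not among them, so fast-forward is not possible.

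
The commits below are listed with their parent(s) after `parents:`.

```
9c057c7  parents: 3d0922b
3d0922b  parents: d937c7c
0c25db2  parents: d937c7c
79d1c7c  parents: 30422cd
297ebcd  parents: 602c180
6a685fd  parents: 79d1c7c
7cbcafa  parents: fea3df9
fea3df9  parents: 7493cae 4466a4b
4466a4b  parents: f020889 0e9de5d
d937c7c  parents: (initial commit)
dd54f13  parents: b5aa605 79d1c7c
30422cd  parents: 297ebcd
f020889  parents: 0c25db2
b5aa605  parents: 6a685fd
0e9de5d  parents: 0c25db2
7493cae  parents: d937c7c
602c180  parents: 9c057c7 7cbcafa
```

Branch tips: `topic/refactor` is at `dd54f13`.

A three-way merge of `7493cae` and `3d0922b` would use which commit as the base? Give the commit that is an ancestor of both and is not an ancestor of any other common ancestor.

Ancestors of 7493cae: {7493cae, d937c7c}.
Ancestors of 3d0922b: {3d0922b, d937c7c}.
Common ancestors: {d937c7c}.
The only common ancestor is d937c7c, so it is the merge base.

d937c7c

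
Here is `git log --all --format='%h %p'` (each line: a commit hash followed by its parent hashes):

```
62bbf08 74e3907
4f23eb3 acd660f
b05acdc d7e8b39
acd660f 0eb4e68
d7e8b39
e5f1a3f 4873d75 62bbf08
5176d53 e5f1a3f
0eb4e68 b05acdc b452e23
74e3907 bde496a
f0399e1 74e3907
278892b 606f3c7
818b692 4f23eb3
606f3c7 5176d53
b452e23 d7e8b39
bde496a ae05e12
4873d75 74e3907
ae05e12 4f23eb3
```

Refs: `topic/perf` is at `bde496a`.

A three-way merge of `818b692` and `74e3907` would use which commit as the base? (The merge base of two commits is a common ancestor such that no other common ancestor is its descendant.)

4f23eb3

Ancestors of 818b692: {0eb4e68, 4f23eb3, 818b692, acd660f, b05acdc, b452e23, d7e8b39}.
Ancestors of 74e3907: {0eb4e68, 4f23eb3, 74e3907, acd660f, ae05e12, b05acdc, b452e23, bde496a, d7e8b39}.
Common ancestors: {0eb4e68, 4f23eb3, acd660f, b05acdc, b452e23, d7e8b39}.
Among these, 4f23eb3 is not an ancestor of any other common ancestor — it is the merge base.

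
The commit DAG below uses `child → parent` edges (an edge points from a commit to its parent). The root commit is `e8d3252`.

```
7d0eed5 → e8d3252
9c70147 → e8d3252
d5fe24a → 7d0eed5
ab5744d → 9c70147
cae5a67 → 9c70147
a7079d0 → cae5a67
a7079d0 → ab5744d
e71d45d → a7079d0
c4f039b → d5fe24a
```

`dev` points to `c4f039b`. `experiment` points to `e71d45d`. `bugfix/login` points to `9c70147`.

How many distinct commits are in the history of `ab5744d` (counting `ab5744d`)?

3

Walking parent pointers from ab5744d: reachable set = {9c70147, ab5744d, e8d3252}.
That is 3 commits.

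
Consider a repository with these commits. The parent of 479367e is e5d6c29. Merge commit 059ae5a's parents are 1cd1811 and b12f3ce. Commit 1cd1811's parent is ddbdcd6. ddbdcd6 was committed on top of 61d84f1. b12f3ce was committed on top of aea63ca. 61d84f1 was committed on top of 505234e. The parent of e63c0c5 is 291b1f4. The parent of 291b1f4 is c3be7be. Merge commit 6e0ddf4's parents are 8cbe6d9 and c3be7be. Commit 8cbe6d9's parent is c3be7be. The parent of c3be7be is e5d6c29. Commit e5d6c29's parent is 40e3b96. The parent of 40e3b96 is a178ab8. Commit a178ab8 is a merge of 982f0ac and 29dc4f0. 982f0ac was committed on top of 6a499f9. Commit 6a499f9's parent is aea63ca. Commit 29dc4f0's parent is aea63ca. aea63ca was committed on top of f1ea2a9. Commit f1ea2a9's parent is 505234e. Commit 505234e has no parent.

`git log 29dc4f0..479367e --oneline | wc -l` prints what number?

6

Reachable from 479367e: {29dc4f0, 40e3b96, 479367e, 505234e, 6a499f9, 982f0ac, a178ab8, aea63ca, e5d6c29, f1ea2a9}.
Reachable from 29dc4f0: {29dc4f0, 505234e, aea63ca, f1ea2a9}.
In 479367e's history but not 29dc4f0's: {40e3b96, 479367e, 6a499f9, 982f0ac, a178ab8, e5d6c29} — 6 commits.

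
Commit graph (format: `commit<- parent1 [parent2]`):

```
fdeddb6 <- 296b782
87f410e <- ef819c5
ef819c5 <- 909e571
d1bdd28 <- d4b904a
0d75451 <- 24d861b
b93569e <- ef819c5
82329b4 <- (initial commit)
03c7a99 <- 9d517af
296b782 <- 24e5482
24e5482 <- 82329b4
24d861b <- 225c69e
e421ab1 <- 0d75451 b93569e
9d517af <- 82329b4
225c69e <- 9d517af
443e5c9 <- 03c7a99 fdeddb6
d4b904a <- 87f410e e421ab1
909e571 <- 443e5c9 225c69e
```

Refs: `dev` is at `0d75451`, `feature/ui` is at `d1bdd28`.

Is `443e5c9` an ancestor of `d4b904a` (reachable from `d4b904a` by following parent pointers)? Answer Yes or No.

Ancestors of d4b904a (commits reachable by following parents): {03c7a99, 0d75451, 225c69e, 24d861b, 24e5482, 296b782, 443e5c9, 82329b4, 87f410e, 909e571, 9d517af, b93569e, d4b904a, e421ab1, ef819c5, fdeddb6}.
443e5c9 is in that set, so it is an ancestor of d4b904a.

Yes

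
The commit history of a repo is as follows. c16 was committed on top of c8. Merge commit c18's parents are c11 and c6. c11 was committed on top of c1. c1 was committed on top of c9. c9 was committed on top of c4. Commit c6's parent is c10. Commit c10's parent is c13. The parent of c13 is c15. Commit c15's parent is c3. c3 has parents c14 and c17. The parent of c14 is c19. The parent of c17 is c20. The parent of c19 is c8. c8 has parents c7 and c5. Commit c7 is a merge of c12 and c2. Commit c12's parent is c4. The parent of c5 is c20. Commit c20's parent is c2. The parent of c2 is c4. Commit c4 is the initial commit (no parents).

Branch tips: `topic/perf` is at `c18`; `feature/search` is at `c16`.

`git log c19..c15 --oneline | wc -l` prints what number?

Reachable from c15: {c12, c14, c15, c17, c19, c2, c20, c3, c4, c5, c7, c8}.
Reachable from c19: {c12, c19, c2, c20, c4, c5, c7, c8}.
In c15's history but not c19's: {c14, c15, c17, c3} — 4 commits.

4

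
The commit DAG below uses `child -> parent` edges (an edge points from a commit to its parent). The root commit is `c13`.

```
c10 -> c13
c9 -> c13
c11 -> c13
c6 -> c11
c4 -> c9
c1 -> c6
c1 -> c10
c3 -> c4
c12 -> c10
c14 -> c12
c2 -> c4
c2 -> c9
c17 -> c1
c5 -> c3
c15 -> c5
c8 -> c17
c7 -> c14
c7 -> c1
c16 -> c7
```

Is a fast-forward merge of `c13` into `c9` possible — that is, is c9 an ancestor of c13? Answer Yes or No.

A fast-forward from c9 to c13 is possible iff c9 is an ancestor of c13.
Ancestors of c13: {c13}.
c9 is not among them, so fast-forward is not possible.

No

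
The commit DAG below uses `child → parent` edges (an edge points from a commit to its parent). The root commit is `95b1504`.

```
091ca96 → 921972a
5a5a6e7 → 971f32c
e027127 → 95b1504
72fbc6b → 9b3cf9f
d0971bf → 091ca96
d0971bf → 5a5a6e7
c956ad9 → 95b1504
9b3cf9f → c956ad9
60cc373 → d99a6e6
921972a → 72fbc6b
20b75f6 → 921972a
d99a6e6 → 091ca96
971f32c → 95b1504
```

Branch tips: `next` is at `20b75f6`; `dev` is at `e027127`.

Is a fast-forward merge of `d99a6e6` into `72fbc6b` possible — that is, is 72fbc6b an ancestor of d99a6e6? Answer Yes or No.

Yes

A fast-forward from 72fbc6b to d99a6e6 is possible iff 72fbc6b is an ancestor of d99a6e6.
Ancestors of d99a6e6: {091ca96, 72fbc6b, 921972a, 95b1504, 9b3cf9f, c956ad9, d99a6e6}.
72fbc6b is among them, so fast-forward is possible.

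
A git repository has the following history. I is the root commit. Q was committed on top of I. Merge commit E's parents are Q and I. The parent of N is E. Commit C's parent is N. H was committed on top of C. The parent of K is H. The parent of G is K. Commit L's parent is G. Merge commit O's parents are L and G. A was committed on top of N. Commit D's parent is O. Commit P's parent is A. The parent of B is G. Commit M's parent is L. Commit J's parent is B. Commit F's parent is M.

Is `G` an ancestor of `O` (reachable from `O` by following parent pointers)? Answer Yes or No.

Yes

Ancestors of O (commits reachable by following parents): {C, E, G, H, I, K, L, N, O, Q}.
G is in that set, so it is an ancestor of O.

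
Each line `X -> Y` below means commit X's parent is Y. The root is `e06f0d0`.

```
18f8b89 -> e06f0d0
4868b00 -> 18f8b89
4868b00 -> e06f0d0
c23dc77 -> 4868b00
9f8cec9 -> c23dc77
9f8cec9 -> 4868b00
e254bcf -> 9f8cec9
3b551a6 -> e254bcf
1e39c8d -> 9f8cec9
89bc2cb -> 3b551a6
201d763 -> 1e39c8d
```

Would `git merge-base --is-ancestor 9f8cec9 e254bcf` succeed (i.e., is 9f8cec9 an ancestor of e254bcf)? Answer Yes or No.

Ancestors of e254bcf (commits reachable by following parents): {18f8b89, 4868b00, 9f8cec9, c23dc77, e06f0d0, e254bcf}.
9f8cec9 is in that set, so it is an ancestor of e254bcf.

Yes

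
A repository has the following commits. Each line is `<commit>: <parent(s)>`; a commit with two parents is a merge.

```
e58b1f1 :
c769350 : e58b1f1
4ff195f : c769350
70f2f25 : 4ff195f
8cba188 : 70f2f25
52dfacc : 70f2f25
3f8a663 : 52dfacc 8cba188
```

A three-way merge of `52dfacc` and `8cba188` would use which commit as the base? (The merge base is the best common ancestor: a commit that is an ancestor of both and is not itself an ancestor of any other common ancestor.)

70f2f25

Ancestors of 52dfacc: {4ff195f, 52dfacc, 70f2f25, c769350, e58b1f1}.
Ancestors of 8cba188: {4ff195f, 70f2f25, 8cba188, c769350, e58b1f1}.
Common ancestors: {4ff195f, 70f2f25, c769350, e58b1f1}.
Among these, 70f2f25 is not an ancestor of any other common ancestor — it is the merge base.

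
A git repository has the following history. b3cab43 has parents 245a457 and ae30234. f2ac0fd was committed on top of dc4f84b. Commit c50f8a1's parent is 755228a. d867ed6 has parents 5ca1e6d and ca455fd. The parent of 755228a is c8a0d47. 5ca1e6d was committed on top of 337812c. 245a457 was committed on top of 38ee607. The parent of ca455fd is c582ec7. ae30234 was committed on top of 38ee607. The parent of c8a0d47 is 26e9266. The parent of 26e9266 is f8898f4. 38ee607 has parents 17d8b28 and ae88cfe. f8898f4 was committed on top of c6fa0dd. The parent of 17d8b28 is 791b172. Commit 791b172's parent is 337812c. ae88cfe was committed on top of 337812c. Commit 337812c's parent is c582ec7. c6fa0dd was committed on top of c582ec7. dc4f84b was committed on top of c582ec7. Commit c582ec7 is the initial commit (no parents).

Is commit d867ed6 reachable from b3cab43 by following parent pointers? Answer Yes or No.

No

Ancestors of b3cab43: {17d8b28, 245a457, 337812c, 38ee607, 791b172, ae30234, ae88cfe, b3cab43, c582ec7}.
d867ed6 is not in that set, so it is not an ancestor of b3cab43.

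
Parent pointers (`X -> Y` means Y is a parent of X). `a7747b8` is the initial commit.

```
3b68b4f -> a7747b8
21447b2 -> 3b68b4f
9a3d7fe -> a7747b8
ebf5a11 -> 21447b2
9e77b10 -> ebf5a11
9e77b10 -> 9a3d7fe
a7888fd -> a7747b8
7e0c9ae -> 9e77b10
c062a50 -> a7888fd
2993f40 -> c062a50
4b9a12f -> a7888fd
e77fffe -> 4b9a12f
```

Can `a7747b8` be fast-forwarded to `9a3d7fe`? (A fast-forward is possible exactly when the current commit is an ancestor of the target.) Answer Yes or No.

A fast-forward from a7747b8 to 9a3d7fe is possible iff a7747b8 is an ancestor of 9a3d7fe.
Ancestors of 9a3d7fe: {9a3d7fe, a7747b8}.
a7747b8 is among them, so fast-forward is possible.

Yes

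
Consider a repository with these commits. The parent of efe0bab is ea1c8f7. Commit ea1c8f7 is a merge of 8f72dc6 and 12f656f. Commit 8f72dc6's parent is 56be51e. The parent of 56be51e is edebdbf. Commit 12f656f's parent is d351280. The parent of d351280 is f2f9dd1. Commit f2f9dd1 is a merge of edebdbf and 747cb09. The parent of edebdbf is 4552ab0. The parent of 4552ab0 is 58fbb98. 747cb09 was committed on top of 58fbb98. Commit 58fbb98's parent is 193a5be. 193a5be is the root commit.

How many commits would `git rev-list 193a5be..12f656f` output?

7

Reachable from 12f656f: {12f656f, 193a5be, 4552ab0, 58fbb98, 747cb09, d351280, edebdbf, f2f9dd1}.
Reachable from 193a5be: {193a5be}.
In 12f656f's history but not 193a5be's: {12f656f, 4552ab0, 58fbb98, 747cb09, d351280, edebdbf, f2f9dd1} — 7 commits.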